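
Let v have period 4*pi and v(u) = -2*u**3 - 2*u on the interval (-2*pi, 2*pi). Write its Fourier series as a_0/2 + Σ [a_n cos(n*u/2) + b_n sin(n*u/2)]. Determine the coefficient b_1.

184 - 32*pi**2

b_1 = (1/(2*pi)) ∫_{-2*pi}^{2*pi} v(u) sin(u/2) du.
v is odd and sin(u/2) is odd, so the integrand is even and b_1 = 1/pi ∫_0^{2*pi} v(u) sin(u/2) du.
Integrating by parts three times (tabular method), an antiderivative of (-2*u**3 - 2*u) sin(u/2) is 4*u**3*cos(u/2) - 24*u**2*sin(u/2) - 92*u*cos(u/2) + 184*sin(u/2); evaluating from 0 to 2*pi: ∫_{0}^{2*pi} (-2*u**3 - 2*u) sin(u/2) du = (-32*pi**3 + 184*pi) - (0) = -32*pi**3 + 184*pi.
Hence b_1 = (1/pi)·(-32*pi**3 + 184*pi) = 184 - 32*pi**2.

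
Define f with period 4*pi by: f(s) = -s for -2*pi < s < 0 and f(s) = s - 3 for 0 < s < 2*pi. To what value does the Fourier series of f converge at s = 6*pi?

-3/2 + 2*pi

s = 6*pi differs from s = 2*pi by 1 full period(s), and the series is 4*pi-periodic.
At s = 2*pi the one-sided limits are f(2*pi^-) = -3 + 2*pi and f(2*pi^+) = 2*pi.
By Dirichlet's theorem the series converges to their average, [(-3 + 2*pi) + (2*pi)]/2 = -3/2 + 2*pi.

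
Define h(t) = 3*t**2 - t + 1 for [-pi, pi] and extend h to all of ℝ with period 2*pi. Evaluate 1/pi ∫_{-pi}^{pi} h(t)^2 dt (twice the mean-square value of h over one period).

2 + 14*pi**2/3 + 18*pi**4/5

1/pi ∫_{-pi}^{pi} h(t)^2 dt = 1/pi · (2*pi*(15 + 35*pi**2 + 27*pi**4)/15) = 2 + 14*pi**2/3 + 18*pi**4/5.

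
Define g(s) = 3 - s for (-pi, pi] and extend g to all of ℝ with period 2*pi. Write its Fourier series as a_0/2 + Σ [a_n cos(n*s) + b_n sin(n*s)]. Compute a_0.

6

a_0 = 1/pi ∫_{-pi}^{pi} g(s) ds = 1/pi · (6*pi) = 6.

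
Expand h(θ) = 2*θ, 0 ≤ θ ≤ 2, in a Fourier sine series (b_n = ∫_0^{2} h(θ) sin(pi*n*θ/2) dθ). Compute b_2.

b_2 = ∫_0^{2} (2*θ) sin(pi*θ) dθ.
Integrating by parts (boundary term plus one more integral), an antiderivative of (2*θ) sin(pi*θ) is -2*θ*cos(pi*θ)/pi + 2*sin(pi*θ)/pi**2; evaluating from 0 to 2: ∫_{0}^{2} (2*θ) sin(pi*θ) dθ = (-4/pi) - (0) = -4/pi.
Hence b_2 = -4/pi.

-4/pi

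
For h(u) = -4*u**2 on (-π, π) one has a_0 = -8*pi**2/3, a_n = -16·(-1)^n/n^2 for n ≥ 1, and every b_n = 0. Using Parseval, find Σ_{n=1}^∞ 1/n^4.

pi**4/90

Parseval: a_0^2/2 + Σ a_n^2 = (1/π) ∫_{-π}^{π} h(u)^2 du = 32*pi**4/5.
Subtract a_0^2/2 = 32*pi**4/9: Σ a_n^2 = 128*pi**4/45.
Since a_n^2 = 256/n^4, Σ 1/n^4 = pi**4/90.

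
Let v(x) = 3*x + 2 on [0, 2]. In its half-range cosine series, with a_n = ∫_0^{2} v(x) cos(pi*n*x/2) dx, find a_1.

a_1 = ∫_0^{2} (3*x + 2) cos(pi*x/2) dx.
Integrating by parts (boundary term plus one more integral), an antiderivative of (3*x + 2) cos(pi*x/2) is 6*x*sin(pi*x/2)/pi + 4*sin(pi*x/2)/pi + 12*cos(pi*x/2)/pi**2; evaluating from 0 to 2: ∫_{0}^{2} (3*x + 2) cos(pi*x/2) dx = (-12/pi**2) - (12/pi**2) = -24/pi**2.
Hence a_1 = -24/pi**2.

-24/pi**2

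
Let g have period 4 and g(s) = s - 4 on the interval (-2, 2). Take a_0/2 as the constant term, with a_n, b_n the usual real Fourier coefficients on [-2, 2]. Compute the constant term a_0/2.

a_0 = 1/2 ∫_{-2}^{2} g(s) ds = 1/2 · (-16) = -8.
So the constant term a_0/2 = -4.

-4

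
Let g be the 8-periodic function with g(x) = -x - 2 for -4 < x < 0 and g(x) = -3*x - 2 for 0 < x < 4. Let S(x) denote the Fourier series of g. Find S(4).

-6

At x = 4 the one-sided limits are g(4^-) = -14 and g(4^+) = 2.
By Dirichlet's theorem the series converges to their average, [(-14) + (2)]/2 = -6.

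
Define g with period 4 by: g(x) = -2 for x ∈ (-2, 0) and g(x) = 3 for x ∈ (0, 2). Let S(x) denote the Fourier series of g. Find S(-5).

x = -5 differs from x = -1 by -1 full period(s), and the series is 4-periodic.
g is continuous at x = -1 with value -2, so the series converges to -2 there.

-2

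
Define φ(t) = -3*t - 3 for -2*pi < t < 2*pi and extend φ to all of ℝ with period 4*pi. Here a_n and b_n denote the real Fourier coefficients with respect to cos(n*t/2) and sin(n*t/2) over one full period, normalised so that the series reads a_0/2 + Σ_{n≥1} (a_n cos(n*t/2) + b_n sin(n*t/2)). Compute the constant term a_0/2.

a_0 = (1/(2*pi)) ∫_{-2*pi}^{2*pi} φ(t) dt = (1/(2*pi)) · (-12*pi) = -6.
So the constant term a_0/2 = -3.

-3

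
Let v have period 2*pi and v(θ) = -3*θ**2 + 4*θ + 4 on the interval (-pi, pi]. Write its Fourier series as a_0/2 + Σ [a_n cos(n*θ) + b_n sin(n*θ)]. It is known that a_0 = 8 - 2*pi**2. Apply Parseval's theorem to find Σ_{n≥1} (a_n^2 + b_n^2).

8*pi**2*(20 + 3*pi**2)/15

Parseval: a_0^2/2 + Σ_{n≥1} (a_n^2+b_n^2) = 1/pi ∫_{-pi}^{pi} v(θ)^2 dθ = -16*pi**2/3 + 32 + 18*pi**4/5.
Subtract a_0^2/2 = 2*(4 - pi**2)**2: Σ (a_n^2+b_n^2) = 8*pi**2*(20 + 3*pi**2)/15.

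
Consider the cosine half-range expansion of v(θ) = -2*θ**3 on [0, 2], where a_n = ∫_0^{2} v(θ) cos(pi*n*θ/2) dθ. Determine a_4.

-6/pi**2

a_4 = ∫_0^{2} (-2*θ**3) cos(2*pi*θ) dθ.
Integrating by parts three times (tabular method), an antiderivative of (-2*θ**3) cos(2*pi*θ) is -θ**3*sin(2*pi*θ)/pi - 3*θ**2*cos(2*pi*θ)/(2*pi**2) + 3*θ*sin(2*pi*θ)/(2*pi**3) + 3*cos(2*pi*θ)/(4*pi**4); evaluating from 0 to 2: ∫_{0}^{2} (-2*θ**3) cos(2*pi*θ) dθ = (3*(1 - 8*pi**2)/(4*pi**4)) - (3/(4*pi**4)) = -6/pi**2.
Hence a_4 = -6/pi**2.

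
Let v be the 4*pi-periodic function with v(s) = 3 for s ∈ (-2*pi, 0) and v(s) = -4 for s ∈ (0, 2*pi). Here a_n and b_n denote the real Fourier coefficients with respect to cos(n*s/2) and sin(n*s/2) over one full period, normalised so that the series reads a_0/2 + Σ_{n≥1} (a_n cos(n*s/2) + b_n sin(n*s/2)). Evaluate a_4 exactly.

0

a_4 = (1/(2*pi)) ∫_{-2*pi}^{2*pi} v(s) cos(2*s) ds.
Split the integral at the breakpoints.
Directly, an antiderivative of (3) cos(2*s) is 3*sin(2*s)/2; evaluating from -2*pi to 0: ∫_{-2*pi}^{0} (3) cos(2*s) ds = (0) - (0) = 0.
Directly, an antiderivative of (-4) cos(2*s) is -2*sin(2*s); evaluating from 0 to 2*pi: ∫_{0}^{2*pi} (-4) cos(2*s) ds = (0) - (0) = 0.
Summing the pieces and multiplying by (1/(2*pi)) gives a_4 = 0.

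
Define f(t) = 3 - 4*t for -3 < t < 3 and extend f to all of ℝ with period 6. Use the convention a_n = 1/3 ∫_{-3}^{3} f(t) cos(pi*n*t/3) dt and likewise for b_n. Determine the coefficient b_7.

-24/(7*pi)

b_7 = 1/3 ∫_{-3}^{3} f(t) sin(7*pi*t/3) dt.
Integrating by parts (boundary term plus one more integral), an antiderivative of (3 - 4*t) sin(7*pi*t/3) is 12*t*cos(7*pi*t/3)/(7*pi) - 36*sin(7*pi*t/3)/(49*pi**2) - 9*cos(7*pi*t/3)/(7*pi); evaluating from -3 to 3: ∫_{-3}^{3} (3 - 4*t) sin(7*pi*t/3) dt = (-27/(7*pi)) - (45/(7*pi)) = -72/(7*pi).
Hence b_7 = (1/3)·(-72/(7*pi)) = -24/(7*pi).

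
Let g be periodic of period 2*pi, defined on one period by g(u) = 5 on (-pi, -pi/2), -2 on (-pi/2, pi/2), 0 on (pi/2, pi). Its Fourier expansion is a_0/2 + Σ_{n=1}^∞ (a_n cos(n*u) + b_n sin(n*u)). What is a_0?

a_0 = 1/pi ∫_{-pi}^{pi} g(u) du = 1/pi · (pi/2) = 1/2.

1/2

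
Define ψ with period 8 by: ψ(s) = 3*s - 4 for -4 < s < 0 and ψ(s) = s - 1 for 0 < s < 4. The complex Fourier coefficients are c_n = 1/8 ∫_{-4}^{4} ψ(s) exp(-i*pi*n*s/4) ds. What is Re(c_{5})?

8/(25*pi**2)

Since ψ is real-valued, Re(c_{5}) = 1/8 ∫_{-4}^{4} ψ(s) cos(5*pi*s/4) ds = a_{5}/2.
Split the integral at the breakpoints.
Integrating by parts (boundary term plus one more integral), an antiderivative of (3*s - 4) cos(5*pi*s/4) is 12*s*sin(5*pi*s/4)/(5*pi) - 16*sin(5*pi*s/4)/(5*pi) + 48*cos(5*pi*s/4)/(25*pi**2); evaluating from -4 to 0: ∫_{-4}^{0} (3*s - 4) cos(5*pi*s/4) ds = (48/(25*pi**2)) - (-48/(25*pi**2)) = 96/(25*pi**2).
Integrating by parts (boundary term plus one more integral), an antiderivative of (s - 1) cos(5*pi*s/4) is 4*s*sin(5*pi*s/4)/(5*pi) - 4*sin(5*pi*s/4)/(5*pi) + 16*cos(5*pi*s/4)/(25*pi**2); evaluating from 0 to 4: ∫_{0}^{4} (s - 1) cos(5*pi*s/4) ds = (-16/(25*pi**2)) - (16/(25*pi**2)) = -32/(25*pi**2).
So ∫_{-4}^{4} ψ(s) cos(5*pi*s/4) ds = 64/(25*pi**2).
Hence Re(c_{5}) = (1/8)·(64/(25*pi**2)) = 8/(25*pi**2).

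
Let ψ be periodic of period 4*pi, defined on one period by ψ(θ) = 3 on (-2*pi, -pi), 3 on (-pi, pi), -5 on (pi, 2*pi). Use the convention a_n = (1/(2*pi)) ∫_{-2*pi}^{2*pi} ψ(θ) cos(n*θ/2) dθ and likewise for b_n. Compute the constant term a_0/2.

1

a_0 = (1/(2*pi)) ∫_{-2*pi}^{2*pi} ψ(θ) dθ = (1/(2*pi)) · (4*pi) = 2.
So the constant term a_0/2 = 1.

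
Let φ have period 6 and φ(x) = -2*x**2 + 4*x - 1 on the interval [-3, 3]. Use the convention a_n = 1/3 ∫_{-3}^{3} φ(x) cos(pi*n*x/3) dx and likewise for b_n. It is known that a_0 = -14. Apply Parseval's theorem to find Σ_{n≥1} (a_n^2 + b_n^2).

768/5

Parseval: a_0^2/2 + Σ_{n≥1} (a_n^2+b_n^2) = 1/3 ∫_{-3}^{3} φ(x)^2 dx = 1258/5.
Subtract a_0^2/2 = 98: Σ (a_n^2+b_n^2) = 768/5.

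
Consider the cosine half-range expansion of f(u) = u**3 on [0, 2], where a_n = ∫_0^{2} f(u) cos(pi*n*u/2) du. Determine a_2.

a_2 = ∫_0^{2} (u**3) cos(pi*u) du.
Integrating by parts three times (tabular method), an antiderivative of (u**3) cos(pi*u) is u**3*sin(pi*u)/pi + 3*u**2*cos(pi*u)/pi**2 - 6*u*sin(pi*u)/pi**3 - 6*cos(pi*u)/pi**4; evaluating from 0 to 2: ∫_{0}^{2} (u**3) cos(pi*u) du = (6*(-1 + 2*pi**2)/pi**4) - (-6/pi**4) = 12/pi**2.
Hence a_2 = 12/pi**2.

12/pi**2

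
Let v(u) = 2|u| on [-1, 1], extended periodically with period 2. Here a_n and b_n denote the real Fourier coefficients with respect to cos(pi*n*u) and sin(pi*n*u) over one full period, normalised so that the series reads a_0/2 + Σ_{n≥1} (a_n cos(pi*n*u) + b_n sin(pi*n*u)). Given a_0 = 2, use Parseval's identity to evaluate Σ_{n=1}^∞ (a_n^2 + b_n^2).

2/3

Parseval: a_0^2/2 + Σ_{n≥1} (a_n^2+b_n^2) = ∫_{-1}^{1} v(u)^2 du = 8/3.
Subtract a_0^2/2 = 2: Σ (a_n^2+b_n^2) = 2/3.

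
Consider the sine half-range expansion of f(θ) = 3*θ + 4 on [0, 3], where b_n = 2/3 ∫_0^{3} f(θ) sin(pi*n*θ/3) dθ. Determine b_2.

b_2 = 2/3 ∫_0^{3} (3*θ + 4) sin(2*pi*θ/3) dθ.
Integrating by parts (boundary term plus one more integral), an antiderivative of (3*θ + 4) sin(2*pi*θ/3) is -9*θ*cos(2*pi*θ/3)/(2*pi) + 27*sin(2*pi*θ/3)/(4*pi**2) - 6*cos(2*pi*θ/3)/pi; evaluating from 0 to 3: ∫_{0}^{3} (3*θ + 4) sin(2*pi*θ/3) dθ = (-39/(2*pi)) - (-6/pi) = -27/(2*pi).
Hence b_2 = (2/3)·(-27/(2*pi)) = -9/pi.

-9/pi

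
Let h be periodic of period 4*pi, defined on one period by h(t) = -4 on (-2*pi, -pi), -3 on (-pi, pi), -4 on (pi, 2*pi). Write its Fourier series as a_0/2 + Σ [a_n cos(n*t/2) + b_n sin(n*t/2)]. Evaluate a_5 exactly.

2/(5*pi)

a_5 = (1/(2*pi)) ∫_{-2*pi}^{2*pi} h(t) cos(5*t/2) dt.
h is even and cos(5*t/2) is even, so the integrand is even and a_5 = 1/pi ∫_0^{2*pi} h(t) cos(5*t/2) dt.
Split the integral at the breakpoints.
Directly, an antiderivative of (-3) cos(5*t/2) is -6*sin(5*t/2)/5; evaluating from 0 to pi: ∫_{0}^{pi} (-3) cos(5*t/2) dt = (-6/5) - (0) = -6/5.
Directly, an antiderivative of (-4) cos(5*t/2) is -8*sin(5*t/2)/5; evaluating from pi to 2*pi: ∫_{pi}^{2*pi} (-4) cos(5*t/2) dt = (0) - (-8/5) = 8/5.
Summing the pieces and multiplying by (1/pi) gives a_5 = 2/(5*pi).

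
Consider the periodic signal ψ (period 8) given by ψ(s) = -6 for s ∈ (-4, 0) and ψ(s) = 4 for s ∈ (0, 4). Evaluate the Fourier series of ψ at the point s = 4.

At s = 4 the one-sided limits are ψ(4^-) = 4 and ψ(4^+) = -6.
By Dirichlet's theorem the series converges to their average, [(4) + (-6)]/2 = -1.

-1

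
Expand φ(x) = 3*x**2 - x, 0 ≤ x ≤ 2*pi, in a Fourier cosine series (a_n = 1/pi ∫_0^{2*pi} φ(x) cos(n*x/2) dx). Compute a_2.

12

a_2 = 1/pi ∫_0^{2*pi} (3*x**2 - x) cos(x) dx.
Integrating by parts twice (tabular method), an antiderivative of (3*x**2 - x) cos(x) is 3*x**2*sin(x) - x*sin(x) + 6*x*cos(x) - 6*sin(x) - cos(x); evaluating from 0 to 2*pi: ∫_{0}^{2*pi} (3*x**2 - x) cos(x) dx = (-1 + 12*pi) - (-1) = 12*pi.
Hence a_2 = (1/pi)·(12*pi) = 12.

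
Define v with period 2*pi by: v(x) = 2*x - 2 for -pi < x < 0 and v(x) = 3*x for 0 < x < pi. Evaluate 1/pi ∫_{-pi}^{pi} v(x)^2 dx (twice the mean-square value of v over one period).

4 + 4*pi + 13*pi**2/3

1/pi ∫_{-pi}^{pi} v(x)^2 dx = 1/pi · (pi*(12 + 12*pi + 13*pi**2)/3) = 4 + 4*pi + 13*pi**2/3.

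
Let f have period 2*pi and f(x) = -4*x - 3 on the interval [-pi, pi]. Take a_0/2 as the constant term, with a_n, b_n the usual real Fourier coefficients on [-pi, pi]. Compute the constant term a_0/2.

-3

a_0 = 1/pi ∫_{-pi}^{pi} f(x) dx = 1/pi · (-6*pi) = -6.
So the constant term a_0/2 = -3.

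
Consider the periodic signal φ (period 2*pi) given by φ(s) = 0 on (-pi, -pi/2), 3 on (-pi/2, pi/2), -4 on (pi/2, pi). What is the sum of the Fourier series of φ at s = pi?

-2

s = pi differs from s = -pi by 1 full period(s), and the series is 2*pi-periodic.
At s = -pi the one-sided limits are φ(-pi^-) = -4 and φ(-pi^+) = 0.
By Dirichlet's theorem the series converges to their average, [(-4) + (0)]/2 = -2.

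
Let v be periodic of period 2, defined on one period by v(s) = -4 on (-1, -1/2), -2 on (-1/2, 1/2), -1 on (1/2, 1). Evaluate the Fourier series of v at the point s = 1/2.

-3/2

At s = 1/2 the one-sided limits are v(1/2^-) = -2 and v(1/2^+) = -1.
By Dirichlet's theorem the series converges to their average, [(-2) + (-1)]/2 = -3/2.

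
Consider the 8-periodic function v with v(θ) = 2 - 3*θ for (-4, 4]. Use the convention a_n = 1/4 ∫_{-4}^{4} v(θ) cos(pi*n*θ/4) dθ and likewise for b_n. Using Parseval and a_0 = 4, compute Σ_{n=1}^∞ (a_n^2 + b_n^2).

Parseval: a_0^2/2 + Σ_{n≥1} (a_n^2+b_n^2) = 1/4 ∫_{-4}^{4} v(θ)^2 dθ = 104.
Subtract a_0^2/2 = 8: Σ (a_n^2+b_n^2) = 96.

96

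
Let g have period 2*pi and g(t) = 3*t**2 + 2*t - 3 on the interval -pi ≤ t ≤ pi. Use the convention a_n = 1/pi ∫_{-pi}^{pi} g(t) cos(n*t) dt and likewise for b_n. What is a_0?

a_0 = 1/pi ∫_{-pi}^{pi} g(t) dt = 1/pi · (2*pi*(-3 + pi**2)) = -6 + 2*pi**2.

-6 + 2*pi**2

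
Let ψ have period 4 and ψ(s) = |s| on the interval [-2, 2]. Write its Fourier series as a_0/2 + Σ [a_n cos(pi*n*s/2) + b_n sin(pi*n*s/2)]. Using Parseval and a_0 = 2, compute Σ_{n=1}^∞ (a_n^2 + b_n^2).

2/3

Parseval: a_0^2/2 + Σ_{n≥1} (a_n^2+b_n^2) = 1/2 ∫_{-2}^{2} ψ(s)^2 ds = 8/3.
Subtract a_0^2/2 = 2: Σ (a_n^2+b_n^2) = 2/3.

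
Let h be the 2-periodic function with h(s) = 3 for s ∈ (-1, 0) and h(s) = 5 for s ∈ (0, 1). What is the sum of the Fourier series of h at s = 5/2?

s = 5/2 differs from s = 1/2 by 1 full period(s), and the series is 2-periodic.
h is continuous at s = 1/2 with value 5, so the series converges to 5 there.

5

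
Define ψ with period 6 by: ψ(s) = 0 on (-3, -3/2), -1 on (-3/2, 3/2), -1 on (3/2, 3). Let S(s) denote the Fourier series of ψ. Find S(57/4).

-1

s = 57/4 differs from s = 9/4 by 2 full period(s), and the series is 6-periodic.
ψ is continuous at s = 9/4 with value -1, so the series converges to -1 there.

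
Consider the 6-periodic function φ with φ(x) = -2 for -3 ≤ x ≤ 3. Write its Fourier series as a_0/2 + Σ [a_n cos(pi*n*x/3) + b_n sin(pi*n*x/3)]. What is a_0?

a_0 = 1/3 ∫_{-3}^{3} φ(x) dx = 1/3 · (-12) = -4.

-4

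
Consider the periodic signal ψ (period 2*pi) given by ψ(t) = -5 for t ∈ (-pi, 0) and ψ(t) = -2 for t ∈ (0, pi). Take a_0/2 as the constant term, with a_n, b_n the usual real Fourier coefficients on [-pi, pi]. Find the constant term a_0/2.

a_0 = 1/pi ∫_{-pi}^{pi} ψ(t) dt = 1/pi · (-7*pi) = -7.
So the constant term a_0/2 = -7/2.

-7/2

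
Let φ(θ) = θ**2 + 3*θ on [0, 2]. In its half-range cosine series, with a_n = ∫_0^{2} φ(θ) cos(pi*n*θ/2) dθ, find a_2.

4/pi**2

a_2 = ∫_0^{2} (θ**2 + 3*θ) cos(pi*θ) dθ.
Integrating by parts twice (tabular method), an antiderivative of (θ**2 + 3*θ) cos(pi*θ) is θ**2*sin(pi*θ)/pi + 3*θ*sin(pi*θ)/pi + 2*θ*cos(pi*θ)/pi**2 - 2*sin(pi*θ)/pi**3 + 3*cos(pi*θ)/pi**2; evaluating from 0 to 2: ∫_{0}^{2} (θ**2 + 3*θ) cos(pi*θ) dθ = (7/pi**2) - (3/pi**2) = 4/pi**2.
Hence a_2 = 4/pi**2.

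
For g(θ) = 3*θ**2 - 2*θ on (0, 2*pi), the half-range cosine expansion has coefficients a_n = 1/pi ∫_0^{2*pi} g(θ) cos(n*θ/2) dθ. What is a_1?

a_1 = 1/pi ∫_0^{2*pi} (3*θ**2 - 2*θ) cos(θ/2) dθ.
Integrating by parts twice (tabular method), an antiderivative of (3*θ**2 - 2*θ) cos(θ/2) is 6*θ**2*sin(θ/2) - 4*θ*sin(θ/2) + 24*θ*cos(θ/2) - 48*sin(θ/2) - 8*cos(θ/2); evaluating from 0 to 2*pi: ∫_{0}^{2*pi} (3*θ**2 - 2*θ) cos(θ/2) dθ = (8 - 48*pi) - (-8) = 16 - 48*pi.
Hence a_1 = (1/pi)·(16 - 48*pi) = -48 + 16/pi.

-48 + 16/pi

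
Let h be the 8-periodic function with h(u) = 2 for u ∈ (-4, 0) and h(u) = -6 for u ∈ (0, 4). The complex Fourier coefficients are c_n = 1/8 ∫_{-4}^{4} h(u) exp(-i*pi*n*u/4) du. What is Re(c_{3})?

0

Since h is real-valued, Re(c_{3}) = 1/8 ∫_{-4}^{4} h(u) cos(3*pi*u/4) du = a_{3}/2.
Split the integral at the breakpoints.
Directly, an antiderivative of (2) cos(3*pi*u/4) is 8*sin(3*pi*u/4)/(3*pi); evaluating from -4 to 0: ∫_{-4}^{0} (2) cos(3*pi*u/4) du = (0) - (0) = 0.
Directly, an antiderivative of (-6) cos(3*pi*u/4) is -8*sin(3*pi*u/4)/pi; evaluating from 0 to 4: ∫_{0}^{4} (-6) cos(3*pi*u/4) du = (0) - (0) = 0.
So ∫_{-4}^{4} h(u) cos(3*pi*u/4) du = 0.
Hence Re(c_{3}) = (1/8)·(0) = 0.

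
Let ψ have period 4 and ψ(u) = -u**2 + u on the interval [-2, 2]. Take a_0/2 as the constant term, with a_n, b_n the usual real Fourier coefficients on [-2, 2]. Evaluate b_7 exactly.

b_7 = 1/2 ∫_{-2}^{2} ψ(u) sin(7*pi*u/2) du.
Integrating by parts twice (tabular method), an antiderivative of (-u**2 + u) sin(7*pi*u/2) is 2*u**2*cos(7*pi*u/2)/(7*pi) - 8*u*sin(7*pi*u/2)/(49*pi**2) - 2*u*cos(7*pi*u/2)/(7*pi) + 4*sin(7*pi*u/2)/(49*pi**2) - 16*cos(7*pi*u/2)/(343*pi**3); evaluating from -2 to 2: ∫_{-2}^{2} (-u**2 + u) sin(7*pi*u/2) du = (4*(4 - 49*pi**2)/(343*pi**3)) - (4*(4 - 147*pi**2)/(343*pi**3)) = 8/(7*pi).
Hence b_7 = (1/2)·(8/(7*pi)) = 4/(7*pi).

4/(7*pi)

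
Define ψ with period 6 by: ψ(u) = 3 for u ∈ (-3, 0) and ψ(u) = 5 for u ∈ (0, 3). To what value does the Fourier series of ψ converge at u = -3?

At u = -3 the one-sided limits are ψ(-3^-) = 5 and ψ(-3^+) = 3.
By Dirichlet's theorem the series converges to their average, [(5) + (3)]/2 = 4.

4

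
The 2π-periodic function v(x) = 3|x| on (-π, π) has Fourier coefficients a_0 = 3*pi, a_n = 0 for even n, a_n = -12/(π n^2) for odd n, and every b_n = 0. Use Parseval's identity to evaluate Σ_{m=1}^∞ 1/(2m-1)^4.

Parseval: a_0^2/2 + Σ a_n^2 = (1/π) ∫_{-π}^{π} v(x)^2 dx = 6*pi**2.
Subtract a_0^2/2 = 9*pi**2/2: Σ a_n^2 = 3*pi**2/2.
Only odd n contribute, with a_n^2 = 144/(π^2 n^4), so Σ_{m≥1} 1/(2m-1)^4 = π^2·(3*pi**2/2)/144 = pi**4/96.

pi**4/96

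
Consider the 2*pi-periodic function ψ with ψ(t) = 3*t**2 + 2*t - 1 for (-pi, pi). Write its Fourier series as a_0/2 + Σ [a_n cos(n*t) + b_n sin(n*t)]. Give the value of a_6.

a_6 = 1/pi ∫_{-pi}^{pi} ψ(t) cos(6*t) dt.
Integrating by parts twice (tabular method), an antiderivative of (3*t**2 + 2*t - 1) cos(6*t) is t**2*sin(6*t)/2 + t*sin(6*t)/3 + t*cos(6*t)/6 - 7*sin(6*t)/36 + cos(6*t)/18; evaluating from -pi to pi: ∫_{-pi}^{pi} (3*t**2 + 2*t - 1) cos(6*t) dt = (1/18 + pi/6) - (1/18 - pi/6) = pi/3.
Hence a_6 = (1/pi)·(pi/3) = 1/3.

1/3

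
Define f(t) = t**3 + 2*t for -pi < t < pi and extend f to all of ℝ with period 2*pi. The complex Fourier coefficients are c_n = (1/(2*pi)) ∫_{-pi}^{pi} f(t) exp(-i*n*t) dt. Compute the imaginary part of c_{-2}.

Since f is real-valued, Im(c_{-2}) = -(1/(2*pi)) ∫_{-pi}^{pi} f(t) sin(-2*t) dt = b_{2}/2.
f is odd and sin(-2*t) is odd, so the integrand is even: ∫_{-pi}^{pi} f(t) sin(-2*t) dt = 2∫_0^{pi} f(t) sin(-2*t) dt.
Integrating by parts three times (tabular method), an antiderivative of (t**3 + 2*t) sin(-2*t) is t**3*cos(2*t)/2 - 3*t**2*sin(2*t)/4 + t*cos(2*t)/4 - sin(2*t)/8; evaluating from 0 to pi: ∫_{0}^{pi} (t**3 + 2*t) sin(-2*t) dt = (pi/4 + pi**3/2) - (0) = pi/4 + pi**3/2.
So ∫_{-pi}^{pi} f(t) sin(-2*t) dt = pi/2 + pi**3.
Hence Im(c_{-2}) = (-1/(2*pi))·(pi/2 + pi**3) = -pi**2/2 - 1/4.

-pi**2/2 - 1/4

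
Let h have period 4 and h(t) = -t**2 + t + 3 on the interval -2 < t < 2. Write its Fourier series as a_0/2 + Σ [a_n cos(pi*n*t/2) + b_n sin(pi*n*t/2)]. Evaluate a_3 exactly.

a_3 = 1/2 ∫_{-2}^{2} h(t) cos(3*pi*t/2) dt.
Integrating by parts twice (tabular method), an antiderivative of (-t**2 + t + 3) cos(3*pi*t/2) is -2*t**2*sin(3*pi*t/2)/(3*pi) + 2*t*sin(3*pi*t/2)/(3*pi) - 8*t*cos(3*pi*t/2)/(9*pi**2) + 16*sin(3*pi*t/2)/(27*pi**3) + 2*sin(3*pi*t/2)/pi + 4*cos(3*pi*t/2)/(9*pi**2); evaluating from -2 to 2: ∫_{-2}^{2} (-t**2 + t + 3) cos(3*pi*t/2) dt = (4/(3*pi**2)) - (-20/(9*pi**2)) = 32/(9*pi**2).
Hence a_3 = (1/2)·(32/(9*pi**2)) = 16/(9*pi**2).

16/(9*pi**2)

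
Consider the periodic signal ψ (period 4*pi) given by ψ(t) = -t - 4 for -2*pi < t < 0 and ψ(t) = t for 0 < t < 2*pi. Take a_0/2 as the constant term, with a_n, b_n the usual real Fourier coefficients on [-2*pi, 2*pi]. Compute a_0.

a_0 = (1/(2*pi)) ∫_{-2*pi}^{2*pi} ψ(t) dt = (1/(2*pi)) · (4*pi*(-2 + pi)) = -4 + 2*pi.

-4 + 2*pi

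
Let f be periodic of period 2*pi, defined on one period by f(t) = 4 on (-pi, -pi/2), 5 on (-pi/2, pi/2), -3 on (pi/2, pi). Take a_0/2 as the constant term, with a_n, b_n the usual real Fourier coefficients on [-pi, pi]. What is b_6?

b_6 = 1/pi ∫_{-pi}^{pi} f(t) sin(6*t) dt.
Split the integral at the breakpoints.
Directly, an antiderivative of (4) sin(6*t) is -2*cos(6*t)/3; evaluating from -pi to -pi/2: ∫_{-pi}^{-pi/2} (4) sin(6*t) dt = (2/3) - (-2/3) = 4/3.
Directly, an antiderivative of (5) sin(6*t) is -5*cos(6*t)/6; evaluating from -pi/2 to pi/2: ∫_{-pi/2}^{pi/2} (5) sin(6*t) dt = (5/6) - (5/6) = 0.
Directly, an antiderivative of (-3) sin(6*t) is cos(6*t)/2; evaluating from pi/2 to pi: ∫_{pi/2}^{pi} (-3) sin(6*t) dt = (1/2) - (-1/2) = 1.
Summing the pieces and multiplying by (1/pi) gives b_6 = 7/(3*pi).

7/(3*pi)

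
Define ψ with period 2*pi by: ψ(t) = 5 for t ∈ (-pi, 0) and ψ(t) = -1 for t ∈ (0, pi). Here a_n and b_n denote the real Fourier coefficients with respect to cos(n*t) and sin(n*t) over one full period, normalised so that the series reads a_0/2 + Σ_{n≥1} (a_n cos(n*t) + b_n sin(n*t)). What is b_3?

-4/pi

b_3 = 1/pi ∫_{-pi}^{pi} ψ(t) sin(3*t) dt.
Split the integral at the breakpoints.
Directly, an antiderivative of (5) sin(3*t) is -5*cos(3*t)/3; evaluating from -pi to 0: ∫_{-pi}^{0} (5) sin(3*t) dt = (-5/3) - (5/3) = -10/3.
Directly, an antiderivative of (-1) sin(3*t) is cos(3*t)/3; evaluating from 0 to pi: ∫_{0}^{pi} (-1) sin(3*t) dt = (-1/3) - (1/3) = -2/3.
Summing the pieces and multiplying by (1/pi) gives b_3 = -4/pi.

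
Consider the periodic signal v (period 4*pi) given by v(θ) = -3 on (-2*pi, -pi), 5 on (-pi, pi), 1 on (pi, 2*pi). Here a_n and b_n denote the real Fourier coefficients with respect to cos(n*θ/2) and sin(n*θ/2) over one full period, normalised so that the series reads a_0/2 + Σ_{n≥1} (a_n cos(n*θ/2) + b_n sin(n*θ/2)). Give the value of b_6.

b_6 = (1/(2*pi)) ∫_{-2*pi}^{2*pi} v(θ) sin(3*θ) dθ.
Split the integral at the breakpoints.
Directly, an antiderivative of (-3) sin(3*θ) is cos(3*θ); evaluating from -2*pi to -pi: ∫_{-2*pi}^{-pi} (-3) sin(3*θ) dθ = (-1) - (1) = -2.
Directly, an antiderivative of (5) sin(3*θ) is -5*cos(3*θ)/3; evaluating from -pi to pi: ∫_{-pi}^{pi} (5) sin(3*θ) dθ = (5/3) - (5/3) = 0.
Directly, an antiderivative of (1) sin(3*θ) is -cos(3*θ)/3; evaluating from pi to 2*pi: ∫_{pi}^{2*pi} (1) sin(3*θ) dθ = (-1/3) - (1/3) = -2/3.
Summing the pieces and multiplying by (1/(2*pi)) gives b_6 = -4/(3*pi).

-4/(3*pi)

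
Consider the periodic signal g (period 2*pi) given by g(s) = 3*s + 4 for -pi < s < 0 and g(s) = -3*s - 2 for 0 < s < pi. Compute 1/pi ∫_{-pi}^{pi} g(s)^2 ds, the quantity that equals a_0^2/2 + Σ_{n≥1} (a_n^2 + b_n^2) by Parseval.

-6*pi + 20 + 6*pi**2

1/pi ∫_{-pi}^{pi} g(s)^2 ds = 1/pi · (2*pi*(-3*pi + 10 + 3*pi**2)) = -6*pi + 20 + 6*pi**2.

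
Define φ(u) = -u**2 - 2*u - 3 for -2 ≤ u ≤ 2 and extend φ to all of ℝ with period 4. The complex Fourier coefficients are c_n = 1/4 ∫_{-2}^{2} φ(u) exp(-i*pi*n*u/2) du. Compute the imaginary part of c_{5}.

4/(5*pi)

Since φ is real-valued, Im(c_{5}) = -1/4 ∫_{-2}^{2} φ(u) sin(5*pi*u/2) du = -b_{5}/2.
Integrating by parts twice (tabular method), an antiderivative of (-u**2 - 2*u - 3) sin(5*pi*u/2) is 2*u**2*cos(5*pi*u/2)/(5*pi) - 8*u*sin(5*pi*u/2)/(25*pi**2) + 4*u*cos(5*pi*u/2)/(5*pi) - 8*sin(5*pi*u/2)/(25*pi**2) - 16*cos(5*pi*u/2)/(125*pi**3) + 6*cos(5*pi*u/2)/(5*pi); evaluating from -2 to 2: ∫_{-2}^{2} (-u**2 - 2*u - 3) sin(5*pi*u/2) du = (2*(8 - 275*pi**2)/(125*pi**3)) - (2*(8 - 75*pi**2)/(125*pi**3)) = -16/(5*pi).
Hence Im(c_{5}) = (-1/4)·(-16/(5*pi)) = 4/(5*pi).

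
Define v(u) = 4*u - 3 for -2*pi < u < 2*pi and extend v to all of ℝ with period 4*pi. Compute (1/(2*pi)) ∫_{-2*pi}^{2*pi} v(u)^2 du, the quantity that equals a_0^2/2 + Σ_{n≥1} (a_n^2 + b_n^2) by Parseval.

(1/(2*pi)) ∫_{-2*pi}^{2*pi} v(u)^2 du = (1/(2*pi)) · (36*pi + 256*pi**3/3) = 18 + 128*pi**2/3.

18 + 128*pi**2/3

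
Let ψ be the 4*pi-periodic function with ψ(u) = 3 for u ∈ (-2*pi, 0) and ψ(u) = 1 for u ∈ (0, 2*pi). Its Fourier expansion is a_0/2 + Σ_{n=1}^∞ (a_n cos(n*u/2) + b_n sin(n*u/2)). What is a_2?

0

a_2 = (1/(2*pi)) ∫_{-2*pi}^{2*pi} ψ(u) cos(u) du.
Split the integral at the breakpoints.
Directly, an antiderivative of (3) cos(u) is 3*sin(u); evaluating from -2*pi to 0: ∫_{-2*pi}^{0} (3) cos(u) du = (0) - (0) = 0.
Directly, an antiderivative of (1) cos(u) is sin(u); evaluating from 0 to 2*pi: ∫_{0}^{2*pi} (1) cos(u) du = (0) - (0) = 0.
Summing the pieces and multiplying by (1/(2*pi)) gives a_2 = 0.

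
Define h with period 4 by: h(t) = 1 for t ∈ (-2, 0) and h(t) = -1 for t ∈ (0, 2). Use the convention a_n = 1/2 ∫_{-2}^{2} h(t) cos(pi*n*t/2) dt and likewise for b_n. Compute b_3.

-4/(3*pi)

b_3 = 1/2 ∫_{-2}^{2} h(t) sin(3*pi*t/2) dt.
h is odd and sin(3*pi*t/2) is odd, so the integrand is even and b_3 = ∫_0^{2} h(t) sin(3*pi*t/2) dt.
Directly, an antiderivative of (-1) sin(3*pi*t/2) is 2*cos(3*pi*t/2)/(3*pi); evaluating from 0 to 2: ∫_{0}^{2} (-1) sin(3*pi*t/2) dt = (-2/(3*pi)) - (2/(3*pi)) = -4/(3*pi).
Hence b_3 = -4/(3*pi).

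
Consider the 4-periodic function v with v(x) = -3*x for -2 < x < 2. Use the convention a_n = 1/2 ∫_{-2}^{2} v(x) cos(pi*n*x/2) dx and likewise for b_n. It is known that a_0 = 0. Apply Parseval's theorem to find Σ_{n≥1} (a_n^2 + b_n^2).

Parseval: a_0^2/2 + Σ_{n≥1} (a_n^2+b_n^2) = 1/2 ∫_{-2}^{2} v(x)^2 dx = 24.
Subtract a_0^2/2 = 0: Σ (a_n^2+b_n^2) = 24.

24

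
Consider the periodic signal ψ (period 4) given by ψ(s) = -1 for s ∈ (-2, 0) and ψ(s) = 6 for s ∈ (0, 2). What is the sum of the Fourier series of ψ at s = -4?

5/2

s = -4 differs from s = 0 by -1 full period(s), and the series is 4-periodic.
At s = 0 the one-sided limits are ψ(0^-) = -1 and ψ(0^+) = 6.
By Dirichlet's theorem the series converges to their average, [(-1) + (6)]/2 = 5/2.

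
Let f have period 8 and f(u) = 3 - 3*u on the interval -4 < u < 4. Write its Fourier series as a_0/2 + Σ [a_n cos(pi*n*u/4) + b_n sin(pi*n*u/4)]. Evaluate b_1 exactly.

-24/pi

b_1 = 1/4 ∫_{-4}^{4} f(u) sin(pi*u/4) du.
Integrating by parts (boundary term plus one more integral), an antiderivative of (3 - 3*u) sin(pi*u/4) is 12*u*cos(pi*u/4)/pi - 48*sin(pi*u/4)/pi**2 - 12*cos(pi*u/4)/pi; evaluating from -4 to 4: ∫_{-4}^{4} (3 - 3*u) sin(pi*u/4) du = (-36/pi) - (60/pi) = -96/pi.
Hence b_1 = (1/4)·(-96/pi) = -24/pi.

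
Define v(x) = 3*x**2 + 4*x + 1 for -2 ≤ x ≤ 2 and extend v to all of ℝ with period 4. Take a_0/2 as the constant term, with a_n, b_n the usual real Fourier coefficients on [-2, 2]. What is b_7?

b_7 = 1/2 ∫_{-2}^{2} v(x) sin(7*pi*x/2) dx.
Integrating by parts twice (tabular method), an antiderivative of (3*x**2 + 4*x + 1) sin(7*pi*x/2) is -6*x**2*cos(7*pi*x/2)/(7*pi) + 24*x*sin(7*pi*x/2)/(49*pi**2) - 8*x*cos(7*pi*x/2)/(7*pi) + 16*sin(7*pi*x/2)/(49*pi**2) - 2*cos(7*pi*x/2)/(7*pi) + 48*cos(7*pi*x/2)/(343*pi**3); evaluating from -2 to 2: ∫_{-2}^{2} (3*x**2 + 4*x + 1) sin(7*pi*x/2) dx = (-48/(343*pi**3) + 6/pi) - (2*(-24 + 245*pi**2)/(343*pi**3)) = 32/(7*pi).
Hence b_7 = (1/2)·(32/(7*pi)) = 16/(7*pi).

16/(7*pi)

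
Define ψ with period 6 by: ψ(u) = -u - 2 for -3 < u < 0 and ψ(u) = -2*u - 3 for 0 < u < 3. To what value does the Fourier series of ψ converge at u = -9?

-4

u = -9 differs from u = -3 by -1 full period(s), and the series is 6-periodic.
At u = -3 the one-sided limits are ψ(-3^-) = -9 and ψ(-3^+) = 1.
By Dirichlet's theorem the series converges to their average, [(-9) + (1)]/2 = -4.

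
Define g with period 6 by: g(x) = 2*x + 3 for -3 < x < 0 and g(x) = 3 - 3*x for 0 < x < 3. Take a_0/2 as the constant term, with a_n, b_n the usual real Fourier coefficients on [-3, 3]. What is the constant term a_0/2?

-3/4

a_0 = 1/3 ∫_{-3}^{3} g(x) dx = 1/3 · (-9/2) = -3/2.
So the constant term a_0/2 = -3/4.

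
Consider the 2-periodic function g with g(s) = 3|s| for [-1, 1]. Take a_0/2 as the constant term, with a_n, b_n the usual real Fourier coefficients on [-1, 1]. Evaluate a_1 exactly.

a_1 = ∫_{-1}^{1} g(s) cos(pi*s) ds.
g is even and cos(pi*s) is even, so the integrand is even and a_1 = 2 ∫_0^{1} g(s) cos(pi*s) ds.
Integrating by parts (boundary term plus one more integral), an antiderivative of (3*s) cos(pi*s) is 3*s*sin(pi*s)/pi + 3*cos(pi*s)/pi**2; evaluating from 0 to 1: ∫_{0}^{1} (3*s) cos(pi*s) ds = (-3/pi**2) - (3/pi**2) = -6/pi**2.
Hence a_1 = 2·(-6/pi**2) = -12/pi**2.

-12/pi**2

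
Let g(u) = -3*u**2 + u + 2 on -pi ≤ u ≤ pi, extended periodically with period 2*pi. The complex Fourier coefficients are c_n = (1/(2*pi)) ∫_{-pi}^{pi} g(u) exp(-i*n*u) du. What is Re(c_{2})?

Since g is real-valued, Re(c_{2}) = (1/(2*pi)) ∫_{-pi}^{pi} g(u) cos(2*u) du = a_{2}/2.
Integrating by parts twice (tabular method), an antiderivative of (-3*u**2 + u + 2) cos(2*u) is -3*u**2*sin(2*u)/2 + u*sin(2*u)/2 - 3*u*cos(2*u)/2 + 7*sin(2*u)/4 + cos(2*u)/4; evaluating from -pi to pi: ∫_{-pi}^{pi} (-3*u**2 + u + 2) cos(2*u) du = (1/4 - 3*pi/2) - (1/4 + 3*pi/2) = -3*pi.
Hence Re(c_{2}) = (1/(2*pi))·(-3*pi) = -3/2.

-3/2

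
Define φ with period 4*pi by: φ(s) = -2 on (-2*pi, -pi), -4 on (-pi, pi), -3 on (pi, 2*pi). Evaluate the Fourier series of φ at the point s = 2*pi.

At s = 2*pi the one-sided limits are φ(2*pi^-) = -3 and φ(2*pi^+) = -2.
By Dirichlet's theorem the series converges to their average, [(-3) + (-2)]/2 = -5/2.

-5/2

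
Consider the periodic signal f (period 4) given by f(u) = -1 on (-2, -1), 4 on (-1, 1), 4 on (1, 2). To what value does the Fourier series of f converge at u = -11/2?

-1

u = -11/2 differs from u = -3/2 by -1 full period(s), and the series is 4-periodic.
f is continuous at u = -3/2 with value -1, so the series converges to -1 there.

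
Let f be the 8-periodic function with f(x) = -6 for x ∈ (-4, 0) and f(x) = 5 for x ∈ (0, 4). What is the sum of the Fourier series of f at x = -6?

x = -6 differs from x = 2 by -1 full period(s), and the series is 8-periodic.
f is continuous at x = 2 with value 5, so the series converges to 5 there.

5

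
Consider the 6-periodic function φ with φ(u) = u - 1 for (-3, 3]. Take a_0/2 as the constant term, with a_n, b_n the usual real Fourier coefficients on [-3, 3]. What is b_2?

b_2 = 1/3 ∫_{-3}^{3} φ(u) sin(2*pi*u/3) du.
Integrating by parts (boundary term plus one more integral), an antiderivative of (u - 1) sin(2*pi*u/3) is -3*u*cos(2*pi*u/3)/(2*pi) + 9*sin(2*pi*u/3)/(4*pi**2) + 3*cos(2*pi*u/3)/(2*pi); evaluating from -3 to 3: ∫_{-3}^{3} (u - 1) sin(2*pi*u/3) du = (-3/pi) - (6/pi) = -9/pi.
Hence b_2 = (1/3)·(-9/pi) = -3/pi.

-3/pi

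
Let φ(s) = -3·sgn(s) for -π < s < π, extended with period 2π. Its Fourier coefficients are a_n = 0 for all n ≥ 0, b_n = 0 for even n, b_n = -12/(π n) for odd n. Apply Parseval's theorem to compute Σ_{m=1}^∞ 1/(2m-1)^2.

Parseval: Σ b_n^2 = (1/π) ∫_{-π}^{π} φ(s)^2 ds = 18.
Only odd n contribute, with b_n^2 = 144/(π^2 n^2), so Σ_{m≥1} 1/(2m-1)^2 = π^2·(18)/144 = pi**2/8.

pi**2/8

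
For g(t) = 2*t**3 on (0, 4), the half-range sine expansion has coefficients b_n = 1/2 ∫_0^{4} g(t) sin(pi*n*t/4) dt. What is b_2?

-128/pi + 192/pi**3

b_2 = 1/2 ∫_0^{4} (2*t**3) sin(pi*t/2) dt.
Integrating by parts three times (tabular method), an antiderivative of (2*t**3) sin(pi*t/2) is -4*t**3*cos(pi*t/2)/pi + 24*t**2*sin(pi*t/2)/pi**2 + 96*t*cos(pi*t/2)/pi**3 - 192*sin(pi*t/2)/pi**4; evaluating from 0 to 4: ∫_{0}^{4} (2*t**3) sin(pi*t/2) dt = (-256/pi + 384/pi**3) - (0) = -256/pi + 384/pi**3.
Hence b_2 = (1/2)·(-256/pi + 384/pi**3) = -128/pi + 192/pi**3.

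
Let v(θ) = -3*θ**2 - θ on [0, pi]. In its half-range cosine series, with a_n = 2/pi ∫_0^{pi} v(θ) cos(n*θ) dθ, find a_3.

4*(1 + 3*pi)/(9*pi)

a_3 = 2/pi ∫_0^{pi} (-3*θ**2 - θ) cos(3*θ) dθ.
Integrating by parts twice (tabular method), an antiderivative of (-3*θ**2 - θ) cos(3*θ) is -θ**2*sin(3*θ) - θ*sin(3*θ)/3 - 2*θ*cos(3*θ)/3 + 2*sin(3*θ)/9 - cos(3*θ)/9; evaluating from 0 to pi: ∫_{0}^{pi} (-3*θ**2 - θ) cos(3*θ) dθ = (1/9 + 2*pi/3) - (-1/9) = 2/9 + 2*pi/3.
Hence a_3 = (2/pi)·(2/9 + 2*pi/3) = 4*(1 + 3*pi)/(9*pi).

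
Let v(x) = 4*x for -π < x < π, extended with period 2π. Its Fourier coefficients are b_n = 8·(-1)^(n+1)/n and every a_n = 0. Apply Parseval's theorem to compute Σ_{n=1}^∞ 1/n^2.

pi**2/6

Parseval: Σ b_n^2 = (1/π) ∫_{-π}^{π} v(x)^2 dx = 32*pi**2/3.
Σ b_n^2 = Σ 64/n^2, so Σ 1/n^2 = (32*pi**2/3)/64 = pi**2/6.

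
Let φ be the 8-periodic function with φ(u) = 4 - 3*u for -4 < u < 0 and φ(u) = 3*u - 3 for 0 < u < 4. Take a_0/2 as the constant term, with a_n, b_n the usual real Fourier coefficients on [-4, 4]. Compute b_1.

-14/pi

b_1 = 1/4 ∫_{-4}^{4} φ(u) sin(pi*u/4) du.
Split the integral at the breakpoints.
Integrating by parts (boundary term plus one more integral), an antiderivative of (4 - 3*u) sin(pi*u/4) is 12*u*cos(pi*u/4)/pi - 48*sin(pi*u/4)/pi**2 - 16*cos(pi*u/4)/pi; evaluating from -4 to 0: ∫_{-4}^{0} (4 - 3*u) sin(pi*u/4) du = (-16/pi) - (64/pi) = -80/pi.
Integrating by parts (boundary term plus one more integral), an antiderivative of (3*u - 3) sin(pi*u/4) is -12*u*cos(pi*u/4)/pi + 48*sin(pi*u/4)/pi**2 + 12*cos(pi*u/4)/pi; evaluating from 0 to 4: ∫_{0}^{4} (3*u - 3) sin(pi*u/4) du = (36/pi) - (12/pi) = 24/pi.
Summing the pieces and multiplying by (1/4) gives b_1 = -14/pi.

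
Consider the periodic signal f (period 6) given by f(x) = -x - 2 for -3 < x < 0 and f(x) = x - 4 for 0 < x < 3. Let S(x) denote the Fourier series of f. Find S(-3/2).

-1/2

f is continuous at x = -3/2 with value -1/2, so the series converges to -1/2 there.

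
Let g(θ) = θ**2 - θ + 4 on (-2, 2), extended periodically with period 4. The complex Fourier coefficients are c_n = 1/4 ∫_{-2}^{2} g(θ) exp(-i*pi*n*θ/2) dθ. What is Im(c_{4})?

-1/(2*pi)

Since g is real-valued, Im(c_{4}) = -1/4 ∫_{-2}^{2} g(θ) sin(2*pi*θ) dθ = -b_{4}/2.
Integrating by parts twice (tabular method), an antiderivative of (θ**2 - θ + 4) sin(2*pi*θ) is -θ**2*cos(2*pi*θ)/(2*pi) + θ*sin(2*pi*θ)/(2*pi**2) + θ*cos(2*pi*θ)/(2*pi) - sin(2*pi*θ)/(4*pi**2) - 2*cos(2*pi*θ)/pi + cos(2*pi*θ)/(4*pi**3); evaluating from -2 to 2: ∫_{-2}^{2} (θ**2 - θ + 4) sin(2*pi*θ) dθ = (-3/pi + 1/(4*pi**3)) - (-5/pi + 1/(4*pi**3)) = 2/pi.
Hence Im(c_{4}) = (-1/4)·(2/pi) = -1/(2*pi).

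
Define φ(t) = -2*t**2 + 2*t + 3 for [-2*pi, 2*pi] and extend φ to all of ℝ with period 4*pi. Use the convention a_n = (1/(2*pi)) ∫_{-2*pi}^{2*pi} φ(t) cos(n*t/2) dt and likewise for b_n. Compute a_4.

a_4 = (1/(2*pi)) ∫_{-2*pi}^{2*pi} φ(t) cos(2*t) dt.
Integrating by parts twice (tabular method), an antiderivative of (-2*t**2 + 2*t + 3) cos(2*t) is -t**2*sin(2*t) + t*sin(2*t) - t*cos(2*t) + 2*sin(2*t) + cos(2*t)/2; evaluating from -2*pi to 2*pi: ∫_{-2*pi}^{2*pi} (-2*t**2 + 2*t + 3) cos(2*t) dt = (1/2 - 2*pi) - (1/2 + 2*pi) = -4*pi.
Hence a_4 = (1/(2*pi))·(-4*pi) = -2.

-2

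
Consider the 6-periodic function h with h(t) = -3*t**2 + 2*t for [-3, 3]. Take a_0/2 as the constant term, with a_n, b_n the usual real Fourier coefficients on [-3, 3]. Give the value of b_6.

b_6 = 1/3 ∫_{-3}^{3} h(t) sin(2*pi*t) dt.
Integrating by parts twice (tabular method), an antiderivative of (-3*t**2 + 2*t) sin(2*pi*t) is 3*t**2*cos(2*pi*t)/(2*pi) - 3*t*sin(2*pi*t)/(2*pi**2) - t*cos(2*pi*t)/pi + sin(2*pi*t)/(2*pi**2) - 3*cos(2*pi*t)/(4*pi**3); evaluating from -3 to 3: ∫_{-3}^{3} (-3*t**2 + 2*t) sin(2*pi*t) dt = (3*(-1 + 14*pi**2)/(4*pi**3)) - (3*(-1 + 22*pi**2)/(4*pi**3)) = -6/pi.
Hence b_6 = (1/3)·(-6/pi) = -2/pi.

-2/pi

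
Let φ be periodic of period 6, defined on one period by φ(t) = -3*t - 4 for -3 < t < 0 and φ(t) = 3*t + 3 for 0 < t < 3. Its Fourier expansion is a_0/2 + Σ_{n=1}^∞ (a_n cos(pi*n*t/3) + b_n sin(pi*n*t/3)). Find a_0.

a_0 = 1/3 ∫_{-3}^{3} φ(t) dt = 1/3 · (24) = 8.

8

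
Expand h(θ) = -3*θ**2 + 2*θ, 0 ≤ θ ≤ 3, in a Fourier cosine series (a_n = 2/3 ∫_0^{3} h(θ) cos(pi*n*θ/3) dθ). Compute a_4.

a_4 = 2/3 ∫_0^{3} (-3*θ**2 + 2*θ) cos(4*pi*θ/3) dθ.
Integrating by parts twice (tabular method), an antiderivative of (-3*θ**2 + 2*θ) cos(4*pi*θ/3) is -9*θ**2*sin(4*pi*θ/3)/(4*pi) + 3*θ*sin(4*pi*θ/3)/(2*pi) - 27*θ*cos(4*pi*θ/3)/(8*pi**2) + 81*sin(4*pi*θ/3)/(32*pi**3) + 9*cos(4*pi*θ/3)/(8*pi**2); evaluating from 0 to 3: ∫_{0}^{3} (-3*θ**2 + 2*θ) cos(4*pi*θ/3) dθ = (-9/pi**2) - (9/(8*pi**2)) = -81/(8*pi**2).
Hence a_4 = (2/3)·(-81/(8*pi**2)) = -27/(4*pi**2).

-27/(4*pi**2)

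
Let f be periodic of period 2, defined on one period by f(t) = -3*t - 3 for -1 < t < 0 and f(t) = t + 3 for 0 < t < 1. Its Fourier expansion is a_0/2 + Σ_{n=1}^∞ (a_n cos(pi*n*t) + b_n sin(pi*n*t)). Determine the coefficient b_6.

1/(3*pi)

b_6 = ∫_{-1}^{1} f(t) sin(6*pi*t) dt.
Split the integral at the breakpoints.
Integrating by parts (boundary term plus one more integral), an antiderivative of (-3*t - 3) sin(6*pi*t) is t*cos(6*pi*t)/(2*pi) - sin(6*pi*t)/(12*pi**2) + cos(6*pi*t)/(2*pi); evaluating from -1 to 0: ∫_{-1}^{0} (-3*t - 3) sin(6*pi*t) dt = (1/(2*pi)) - (0) = 1/(2*pi).
Integrating by parts (boundary term plus one more integral), an antiderivative of (t + 3) sin(6*pi*t) is -t*cos(6*pi*t)/(6*pi) + sin(6*pi*t)/(36*pi**2) - cos(6*pi*t)/(2*pi); evaluating from 0 to 1: ∫_{0}^{1} (t + 3) sin(6*pi*t) dt = (-2/(3*pi)) - (-1/(2*pi)) = -1/(6*pi).
Summing the pieces gives b_6 = 1/(3*pi).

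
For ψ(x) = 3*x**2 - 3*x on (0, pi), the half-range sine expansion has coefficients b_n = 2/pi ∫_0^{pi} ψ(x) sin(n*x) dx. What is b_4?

b_4 = 2/pi ∫_0^{pi} (3*x**2 - 3*x) sin(4*x) dx.
Integrating by parts twice (tabular method), an antiderivative of (3*x**2 - 3*x) sin(4*x) is -3*x**2*cos(4*x)/4 + 3*x*sin(4*x)/8 + 3*x*cos(4*x)/4 - 3*sin(4*x)/16 + 3*cos(4*x)/32; evaluating from 0 to pi: ∫_{0}^{pi} (3*x**2 - 3*x) sin(4*x) dx = (-3*pi**2/4 + 3/32 + 3*pi/4) - (3/32) = 3*pi*(1 - pi)/4.
Hence b_4 = (2/pi)·(3*pi*(1 - pi)/4) = 3/2 - 3*pi/2.

3/2 - 3*pi/2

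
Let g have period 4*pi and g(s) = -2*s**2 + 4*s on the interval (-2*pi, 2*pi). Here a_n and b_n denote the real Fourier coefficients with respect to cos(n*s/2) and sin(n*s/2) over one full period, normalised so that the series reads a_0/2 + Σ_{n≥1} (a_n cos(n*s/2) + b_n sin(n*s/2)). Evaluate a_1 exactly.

a_1 = (1/(2*pi)) ∫_{-2*pi}^{2*pi} g(s) cos(s/2) ds.
Integrating by parts twice (tabular method), an antiderivative of (-2*s**2 + 4*s) cos(s/2) is -4*s**2*sin(s/2) + 8*s*sin(s/2) - 16*s*cos(s/2) + 32*sin(s/2) + 16*cos(s/2); evaluating from -2*pi to 2*pi: ∫_{-2*pi}^{2*pi} (-2*s**2 + 4*s) cos(s/2) ds = (-16 + 32*pi) - (-32*pi - 16) = 64*pi.
Hence a_1 = (1/(2*pi))·(64*pi) = 32.

32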